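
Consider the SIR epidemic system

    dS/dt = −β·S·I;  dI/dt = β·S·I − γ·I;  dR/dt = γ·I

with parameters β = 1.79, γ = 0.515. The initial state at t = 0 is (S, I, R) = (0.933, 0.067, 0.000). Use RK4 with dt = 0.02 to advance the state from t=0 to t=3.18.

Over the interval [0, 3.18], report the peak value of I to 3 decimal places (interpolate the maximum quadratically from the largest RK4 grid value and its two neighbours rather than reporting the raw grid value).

max I = 0.374

t=0.000: state=(0.933, 0.067, 0.000)
step 1 (dt=0.02): k1=(-0.112, 0.077, 0.035), k2=(-0.113, 0.078, 0.035), k3=(-0.113, 0.078, 0.035), k4=(-0.114, 0.079, 0.035); state += dt/6·(k1+2k2+2k3+k4)
t=0.020: state=(0.931, 0.069, 0.001)
t=0.040: state=(0.928, 0.070, 0.001)
t=0.060: state=(0.926, 0.072, 0.002)
continuing one RK4 step at a time; state shown every 10 steps (Δt=0.2):
t=0.200: state=(0.908, 0.084, 0.008)
t=0.400: state=(0.878, 0.104, 0.017)
t=0.600: state=(0.842, 0.128, 0.029)
t=0.800: state=(0.801, 0.155, 0.044)
t=1.000: state=(0.754, 0.185, 0.061)
t=1.200: state=(0.701, 0.217, 0.082)
t=1.400: state=(0.645, 0.249, 0.106)
t=1.600: state=(0.587, 0.280, 0.133)
t=1.800: state=(0.528, 0.308, 0.164)
t=2.000: state=(0.471, 0.332, 0.197)
t=2.200: state=(0.417, 0.351, 0.232)
t=2.400: state=(0.367, 0.365, 0.269)
t=2.600: state=(0.321, 0.372, 0.307)
t=2.800: state=(0.281, 0.374, 0.345)
t=3.000: state=(0.246, 0.370, 0.384)
t=3.180: state=(0.218, 0.364, 0.418)
largest grid value and its neighbours: I(2.740)=0.37377, I(2.760)=0.37381, I(2.780)=0.37380
parabola through these three points peaks at t≈2.765 with I≈0.37381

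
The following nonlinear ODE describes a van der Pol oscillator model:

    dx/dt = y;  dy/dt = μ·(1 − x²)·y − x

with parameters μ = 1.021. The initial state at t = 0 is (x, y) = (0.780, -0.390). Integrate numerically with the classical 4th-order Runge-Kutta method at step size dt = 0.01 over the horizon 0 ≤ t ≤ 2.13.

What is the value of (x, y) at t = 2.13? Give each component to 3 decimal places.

(x, y) = (-1.726, -0.208)

t=0.000: state=(0.780, -0.390)
step 1 (dt=0.01): k1=(-0.390, -0.936), k2=(-0.395, -0.937), k3=(-0.395, -0.937), k4=(-0.399, -0.938); state += dt/6·(k1+2k2+2k3+k4)
t=0.010: state=(0.776, -0.399)
t=0.020: state=(0.772, -0.409)
t=0.030: state=(0.768, -0.418)
continuing one RK4 step at a time; state shown every 10 steps (Δt=0.1):
t=0.100: state=(0.736, -0.485)
t=0.200: state=(0.683, -0.583)
t=0.300: state=(0.620, -0.685)
t=0.400: state=(0.546, -0.794)
t=0.500: state=(0.461, -0.909)
t=0.600: state=(0.364, -1.032)
t=0.700: state=(0.254, -1.164)
t=0.800: state=(0.130, -1.305)
t=0.900: state=(-0.007, -1.451)
t=1.000: state=(-0.160, -1.597)
t=1.100: state=(-0.326, -1.733)
t=1.200: state=(-0.505, -1.842)
t=1.300: state=(-0.693, -1.904)
t=1.400: state=(-0.884, -1.898)
t=1.500: state=(-1.070, -1.809)
t=1.600: state=(-1.243, -1.633)
t=1.700: state=(-1.394, -1.386)
t=1.800: state=(-1.519, -1.098)
t=1.900: state=(-1.614, -0.800)
t=2.000: state=(-1.679, -0.520)
t=2.100: state=(-1.719, -0.274)
t=2.130: state=(-1.726, -0.208)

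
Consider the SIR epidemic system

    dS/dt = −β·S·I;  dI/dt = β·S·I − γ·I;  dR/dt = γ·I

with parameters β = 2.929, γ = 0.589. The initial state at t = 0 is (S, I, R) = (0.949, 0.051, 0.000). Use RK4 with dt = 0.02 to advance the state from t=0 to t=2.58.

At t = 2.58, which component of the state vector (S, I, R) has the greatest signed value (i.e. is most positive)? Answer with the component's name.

t=0.000: state=(0.949, 0.051, 0.000)
step 1 (dt=0.02): k1=(-0.142, 0.112, 0.030), k2=(-0.145, 0.114, 0.031), k3=(-0.145, 0.114, 0.031), k4=(-0.148, 0.116, 0.031); state += dt/6·(k1+2k2+2k3+k4)
t=0.020: state=(0.946, 0.053, 0.001)
t=0.040: state=(0.943, 0.056, 0.001)
t=0.060: state=(0.940, 0.058, 0.002)
continuing one RK4 step at a time; state shown every 5 steps (Δt=0.1):
t=0.100: state=(0.933, 0.063, 0.003)
t=0.200: state=(0.914, 0.078, 0.008)
t=0.300: state=(0.891, 0.096, 0.013)
t=0.400: state=(0.864, 0.117, 0.019)
t=0.500: state=(0.832, 0.142, 0.027)
t=0.600: state=(0.795, 0.170, 0.036)
t=0.700: state=(0.753, 0.201, 0.047)
t=0.800: state=(0.706, 0.234, 0.059)
t=0.900: state=(0.656, 0.270, 0.074)
t=1.000: state=(0.603, 0.306, 0.091)
t=1.100: state=(0.549, 0.341, 0.110)
t=1.200: state=(0.494, 0.375, 0.131)
t=1.300: state=(0.441, 0.405, 0.154)
t=1.400: state=(0.390, 0.431, 0.179)
t=1.500: state=(0.343, 0.453, 0.205)
t=1.600: state=(0.299, 0.469, 0.232)
t=1.700: state=(0.260, 0.480, 0.260)
t=1.800: state=(0.226, 0.485, 0.288)
t=1.900: state=(0.196, 0.487, 0.317)
t=2.000: state=(0.170, 0.484, 0.346)
t=2.100: state=(0.148, 0.478, 0.374)
t=2.200: state=(0.129, 0.469, 0.402)
t=2.300: state=(0.112, 0.458, 0.429)
t=2.400: state=(0.098, 0.446, 0.456)
t=2.500: state=(0.086, 0.432, 0.482)
t=2.580: state=(0.078, 0.420, 0.502)
compare at T: S=0.078, I=0.420, R=0.502

largest component: R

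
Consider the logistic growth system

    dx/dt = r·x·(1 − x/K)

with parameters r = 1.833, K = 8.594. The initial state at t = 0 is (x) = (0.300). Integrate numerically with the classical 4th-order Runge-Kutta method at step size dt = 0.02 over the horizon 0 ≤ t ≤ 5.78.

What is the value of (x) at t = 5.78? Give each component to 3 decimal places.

(x) = (8.588)

t=0.000: state=(0.300)
step 1 (dt=0.02): k1=(0.531), k2=(0.540), k3=(0.540), k4=(0.549); state += dt/6·(k1+2k2+2k3+k4)
t=0.020: state=(0.311)
t=0.040: state=(0.322)
t=0.060: state=(0.334)
continuing one RK4 step at a time; state shown every 10 steps (Δt=0.2):
t=0.200: state=(0.426)
t=0.400: state=(0.602)
t=0.600: state=(0.842)
t=0.800: state=(1.165)
t=1.000: state=(1.585)
t=1.200: state=(2.114)
t=1.400: state=(2.751)
t=1.600: state=(3.476)
t=1.800: state=(4.254)
t=2.000: state=(5.034)
t=2.200: state=(5.767)
t=2.400: state=(6.415)
t=2.600: state=(6.956)
t=2.800: state=(7.388)
t=3.000: state=(7.721)
t=3.200: state=(7.969)
t=3.400: state=(8.151)
t=3.600: state=(8.282)
t=3.800: state=(8.375)
t=4.000: state=(8.441)
t=4.200: state=(8.488)
t=4.400: state=(8.520)
t=4.600: state=(8.543)
t=4.800: state=(8.558)
t=5.000: state=(8.569)
t=5.200: state=(8.577)
t=5.400: state=(8.582)
t=5.600: state=(8.586)
t=5.780: state=(8.588)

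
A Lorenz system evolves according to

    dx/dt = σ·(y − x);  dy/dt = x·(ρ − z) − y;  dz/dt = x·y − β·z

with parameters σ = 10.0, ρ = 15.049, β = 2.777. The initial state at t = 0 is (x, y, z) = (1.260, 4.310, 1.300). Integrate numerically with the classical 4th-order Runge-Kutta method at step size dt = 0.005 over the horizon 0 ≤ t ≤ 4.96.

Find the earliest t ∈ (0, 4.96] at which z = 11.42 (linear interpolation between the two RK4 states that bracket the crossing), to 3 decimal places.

t = 0.243

t=0.000: state=(1.260, 4.310, 1.300)
step 1 (dt=0.005): k1=(30.500, 13.014, 1.820), k2=(30.063, 14.023, 2.180), k3=(30.099, 14.005, 2.176), k4=(29.695, 14.998, 2.538); state += dt/6·(k1+2k2+2k3+k4)
t=0.005: state=(1.410, 4.380, 1.311)
t=0.010: state=(1.557, 4.460, 1.325)
t=0.015: state=(1.701, 4.549, 1.344)
continuing one RK4 step at a time; state shown every 40 steps (Δt=0.2):
t=0.200: state=(8.039, 12.555, 7.253)
t=0.240: state=(9.833, 14.136, 11.060)
next step: t=0.245: state=(10.046, 14.250, 11.608) — z has crossed 11.42
linear interpolation between t=0.240 (11.05955) and t=0.245 (11.60771) → t≈0.243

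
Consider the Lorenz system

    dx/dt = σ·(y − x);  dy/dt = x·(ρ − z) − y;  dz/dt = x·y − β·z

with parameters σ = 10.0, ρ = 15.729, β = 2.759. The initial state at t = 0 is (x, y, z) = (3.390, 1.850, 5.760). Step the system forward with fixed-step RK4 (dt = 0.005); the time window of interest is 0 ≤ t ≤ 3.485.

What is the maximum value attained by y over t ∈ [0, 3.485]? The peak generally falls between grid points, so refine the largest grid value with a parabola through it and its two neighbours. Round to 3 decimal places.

t=0.000: state=(3.390, 1.850, 5.760)
step 1 (dt=0.005): k1=(-15.400, 31.945, -9.620), k2=(-14.216, 31.562, -9.358), k3=(-14.256, 31.590, -9.357), k4=(-13.108, 31.232, -9.099); state += dt/6·(k1+2k2+2k3+k4)
t=0.005: state=(3.319, 2.008, 5.713)
t=0.010: state=(3.259, 2.162, 5.669)
t=0.015: state=(3.209, 2.314, 5.627)
continuing one RK4 step at a time; state shown every 40 steps (Δt=0.2):
t=0.200: state=(5.654, 8.554, 6.733)
t=0.400: state=(10.824, 10.539, 19.874)
t=0.600: state=(4.490, 1.424, 17.634)
t=0.800: state=(1.887, 1.844, 10.697)
t=1.000: state=(3.200, 4.580, 7.339)
t=1.200: state=(7.741, 10.608, 11.035)
t=1.400: state=(9.011, 6.413, 20.571)
t=1.600: state=(3.603, 2.115, 14.949)
t=1.800: state=(3.037, 3.682, 9.855)
t=2.000: state=(5.886, 8.057, 9.724)
t=2.200: state=(9.324, 9.278, 17.866)
t=2.400: state=(5.550, 3.365, 17.197)
t=2.600: state=(3.572, 3.674, 11.904)
t=2.800: state=(5.352, 6.941, 10.406)
t=3.000: state=(8.544, 9.307, 15.854)
t=3.200: state=(6.601, 4.678, 17.662)
t=3.400: state=(4.242, 4.003, 13.207)
t=3.485: state=(4.346, 4.806, 11.857)
largest grid value and its neighbours: y(0.325)=12.56523, y(0.330)=12.57416, y(0.335)=12.56319
parabola through these three points peaks at t≈0.330 with y≈12.57419

max y = 12.574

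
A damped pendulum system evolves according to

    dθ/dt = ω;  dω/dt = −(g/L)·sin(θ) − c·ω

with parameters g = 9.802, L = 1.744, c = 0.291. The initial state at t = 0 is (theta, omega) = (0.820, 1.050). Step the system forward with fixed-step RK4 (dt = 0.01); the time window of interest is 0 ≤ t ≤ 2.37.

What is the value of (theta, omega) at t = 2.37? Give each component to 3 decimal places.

(theta, omega) = (0.049, 1.575)

t=0.000: state=(0.820, 1.050)
step 1 (dt=0.01): k1=(1.050, -4.415), k2=(1.028, -4.429), k3=(1.028, -4.428), k4=(1.006, -4.441); state += dt/6·(k1+2k2+2k3+k4)
t=0.010: state=(0.830, 1.006)
t=0.020: state=(0.840, 0.961)
t=0.030: state=(0.850, 0.916)
continuing one RK4 step at a time; state shown every 10 steps (Δt=0.1):
t=0.100: state=(0.903, 0.598)
t=0.200: state=(0.939, 0.139)
t=0.300: state=(0.931, -0.312)
t=0.400: state=(0.878, -0.740)
t=0.500: state=(0.784, -1.128)
t=0.600: state=(0.654, -1.462)
t=0.700: state=(0.494, -1.721)
t=0.800: state=(0.313, -1.889)
t=0.900: state=(0.120, -1.954)
t=1.000: state=(-0.074, -1.910)
t=1.100: state=(-0.259, -1.762)
t=1.200: state=(-0.424, -1.525)
t=1.300: state=(-0.562, -1.218)
t=1.400: state=(-0.666, -0.863)
t=1.500: state=(-0.733, -0.480)
t=1.600: state=(-0.762, -0.089)
t=1.700: state=(-0.751, 0.295)
t=1.800: state=(-0.703, 0.656)
t=1.900: state=(-0.621, 0.979)
t=2.000: state=(-0.509, 1.249)
t=2.100: state=(-0.374, 1.450)
t=2.200: state=(-0.222, 1.571)
t=2.300: state=(-0.062, 1.605)
t=2.370: state=(0.049, 1.575)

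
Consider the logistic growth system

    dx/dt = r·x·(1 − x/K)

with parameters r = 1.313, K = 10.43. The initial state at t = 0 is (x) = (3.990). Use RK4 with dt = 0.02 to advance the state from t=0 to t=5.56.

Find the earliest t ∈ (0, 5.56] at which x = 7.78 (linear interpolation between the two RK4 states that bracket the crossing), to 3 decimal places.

t=0.000: state=(3.990)
step 1 (dt=0.02): k1=(3.235), k2=(3.245), k3=(3.245), k4=(3.254); state += dt/6·(k1+2k2+2k3+k4)
t=0.020: state=(4.055)
t=0.040: state=(4.120)
t=0.060: state=(4.186)
continuing one RK4 step at a time; state shown every 10 steps (Δt=0.2):
t=0.200: state=(4.654)
t=0.400: state=(5.336)
t=0.600: state=(6.015)
t=0.800: state=(6.666)
t=1.000: state=(7.272)
t=1.180: state=(7.767)
next step: t=1.200: state=(7.819) — x has crossed 7.78
linear interpolation between t=1.180 (7.76734) and t=1.200 (7.81908) → t≈1.185

t = 1.185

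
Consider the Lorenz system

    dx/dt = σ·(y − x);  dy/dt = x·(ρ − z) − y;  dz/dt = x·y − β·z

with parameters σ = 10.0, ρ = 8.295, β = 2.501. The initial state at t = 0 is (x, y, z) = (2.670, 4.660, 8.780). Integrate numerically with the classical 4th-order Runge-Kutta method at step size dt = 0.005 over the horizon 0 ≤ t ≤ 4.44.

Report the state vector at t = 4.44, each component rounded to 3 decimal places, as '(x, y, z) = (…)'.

(x, y, z) = (4.299, 4.301, 7.310)

t=0.000: state=(2.670, 4.660, 8.780)
step 1 (dt=0.005): k1=(19.900, -5.955, -9.517), k2=(19.254, -5.899, -9.266), k3=(19.271, -5.901, -9.274), k4=(18.641, -5.844, -9.033); state += dt/6·(k1+2k2+2k3+k4)
t=0.005: state=(2.766, 4.631, 8.734)
t=0.010: state=(2.857, 4.602, 8.690)
t=0.015: state=(2.941, 4.573, 8.648)
continuing one RK4 step at a time; state shown every 40 steps (Δt=0.2):
t=0.200: state=(3.916, 3.925, 7.716)
t=0.400: state=(3.865, 3.884, 7.037)
t=0.600: state=(4.052, 4.207, 6.777)
t=0.800: state=(4.383, 4.529, 7.041)
t=1.000: state=(4.536, 4.531, 7.494)
t=1.200: state=(4.388, 4.268, 7.641)
t=1.400: state=(4.160, 4.075, 7.413)
t=1.600: state=(4.091, 4.109, 7.128)
t=1.800: state=(4.203, 4.283, 7.060)
t=2.000: state=(4.353, 4.409, 7.226)
t=2.200: state=(4.392, 4.373, 7.421)
t=2.400: state=(4.303, 4.245, 7.448)
t=2.600: state=(4.205, 4.173, 7.321)
t=2.800: state=(4.192, 4.210, 7.199)
t=3.000: state=(4.256, 4.296, 7.194)
t=3.200: state=(4.320, 4.339, 7.286)
t=3.400: state=(4.323, 4.308, 7.366)
t=3.600: state=(4.275, 4.248, 7.359)
t=3.800: state=(4.235, 4.225, 7.292)
t=4.000: state=(4.238, 4.251, 7.244)
t=4.200: state=(4.272, 4.290, 7.255)
t=4.400: state=(4.298, 4.303, 7.301)
t=4.440: state=(4.299, 4.301, 7.310)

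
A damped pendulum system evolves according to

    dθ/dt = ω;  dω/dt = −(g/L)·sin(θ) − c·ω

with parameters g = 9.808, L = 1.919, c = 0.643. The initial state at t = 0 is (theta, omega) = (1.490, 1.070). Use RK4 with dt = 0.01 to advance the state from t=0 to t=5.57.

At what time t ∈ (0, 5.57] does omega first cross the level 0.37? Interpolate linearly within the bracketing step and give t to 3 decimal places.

t=0.000: state=(1.490, 1.070)
step 1 (dt=0.01): k1=(1.070, -5.782), k2=(1.041, -5.766), k3=(1.041, -5.766), k4=(1.012, -5.749); state += dt/6·(k1+2k2+2k3+k4)
t=0.010: state=(1.500, 1.012)
t=0.020: state=(1.510, 0.955)
t=0.030: state=(1.520, 0.898)
t=0.120: state=(1.578, 0.401)
next step: t=0.130: state=(1.581, 0.347) — omega has crossed 0.37
linear interpolation between t=0.120 (0.40074) and t=0.130 (0.34723) → t≈0.126

t = 0.126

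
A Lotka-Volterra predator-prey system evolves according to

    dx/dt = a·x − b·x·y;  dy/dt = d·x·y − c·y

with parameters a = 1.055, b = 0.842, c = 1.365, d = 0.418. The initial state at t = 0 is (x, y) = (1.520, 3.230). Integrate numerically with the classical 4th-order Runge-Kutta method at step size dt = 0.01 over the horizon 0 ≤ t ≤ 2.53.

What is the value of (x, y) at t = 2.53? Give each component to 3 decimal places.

t=0.000: state=(1.520, 3.230)
step 1 (dt=0.01): k1=(-2.530, -2.357), k2=(-2.494, -2.365), k3=(-2.495, -2.365), k4=(-2.459, -2.373); state += dt/6·(k1+2k2+2k3+k4)
t=0.010: state=(1.495, 3.206)
t=0.020: state=(1.471, 3.183)
t=0.030: state=(1.447, 3.159)
continuing one RK4 step at a time; state shown every 10 steps (Δt=0.1):
t=0.100: state=(1.300, 2.988)
t=0.200: state=(1.135, 2.743)
t=0.300: state=(1.011, 2.502)
t=0.400: state=(0.919, 2.273)
t=0.500: state=(0.851, 2.057)
t=0.600: state=(0.803, 1.858)
t=0.700: state=(0.769, 1.675)
t=0.800: state=(0.747, 1.508)
t=0.900: state=(0.736, 1.357)
t=1.000: state=(0.734, 1.221)
t=1.100: state=(0.740, 1.098)
t=1.200: state=(0.753, 0.988)
t=1.300: state=(0.773, 0.890)
t=1.400: state=(0.800, 0.803)
t=1.500: state=(0.834, 0.725)
t=1.600: state=(0.874, 0.655)
t=1.700: state=(0.922, 0.593)
t=1.800: state=(0.977, 0.539)
t=1.900: state=(1.040, 0.490)
t=2.000: state=(1.111, 0.447)
t=2.100: state=(1.191, 0.409)
t=2.200: state=(1.280, 0.376)
t=2.300: state=(1.380, 0.347)
t=2.400: state=(1.491, 0.321)
t=2.500: state=(1.614, 0.299)
t=2.530: state=(1.654, 0.293)

(x, y) = (1.654, 0.293)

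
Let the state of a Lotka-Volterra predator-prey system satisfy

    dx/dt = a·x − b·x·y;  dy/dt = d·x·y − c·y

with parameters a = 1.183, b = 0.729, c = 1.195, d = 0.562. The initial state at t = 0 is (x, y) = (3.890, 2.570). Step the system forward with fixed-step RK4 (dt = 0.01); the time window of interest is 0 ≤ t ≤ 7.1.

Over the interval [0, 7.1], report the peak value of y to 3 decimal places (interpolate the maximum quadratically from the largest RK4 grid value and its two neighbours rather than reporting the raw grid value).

max y = 3.388

t=0.000: state=(3.890, 2.570)
step 1 (dt=0.01): k1=(-2.686, 2.547), k2=(-2.713, 2.540), k3=(-2.713, 2.540), k4=(-2.739, 2.533); state += dt/6·(k1+2k2+2k3+k4)
t=0.010: state=(3.863, 2.595)
t=0.020: state=(3.835, 2.621)
t=0.030: state=(3.807, 2.646)
continuing one RK4 step at a time; state shown every 25 steps (Δt=0.25):
t=0.250: state=(3.103, 3.122)
t=0.500: state=(2.294, 3.379)
t=0.750: state=(1.670, 3.302)
t=1.000: state=(1.261, 3.002)
t=1.250: state=(1.016, 2.609)
t=1.500: state=(0.880, 2.209)
t=1.750: state=(0.818, 1.845)
t=2.000: state=(0.809, 1.533)
t=2.250: state=(0.843, 1.277)
t=2.500: state=(0.915, 1.071)
t=2.750: state=(1.028, 0.910)
t=3.000: state=(1.184, 0.788)
t=3.250: state=(1.390, 0.700)
t=3.500: state=(1.654, 0.643)
t=3.750: state=(1.984, 0.615)
t=4.000: state=(2.384, 0.619)
t=4.250: state=(2.853, 0.663)
t=4.500: state=(3.371, 0.762)
t=4.750: state=(3.886, 0.941)
t=5.000: state=(4.290, 1.242)
t=5.250: state=(4.420, 1.706)
t=5.500: state=(4.123, 2.319)
t=5.750: state=(3.428, 2.934)
t=6.000: state=(2.593, 3.321)
t=6.250: state=(1.885, 3.366)
t=6.500: state=(1.397, 3.136)
t=6.750: state=(1.095, 2.766)
t=7.000: state=(0.923, 2.361)
t=7.100: state=(0.879, 2.204)
largest grid value and its neighbours: y(0.550)=3.38770, y(0.560)=3.38792, y(0.570)=3.38761
parabola through these three points peaks at t≈0.559 with y≈3.38792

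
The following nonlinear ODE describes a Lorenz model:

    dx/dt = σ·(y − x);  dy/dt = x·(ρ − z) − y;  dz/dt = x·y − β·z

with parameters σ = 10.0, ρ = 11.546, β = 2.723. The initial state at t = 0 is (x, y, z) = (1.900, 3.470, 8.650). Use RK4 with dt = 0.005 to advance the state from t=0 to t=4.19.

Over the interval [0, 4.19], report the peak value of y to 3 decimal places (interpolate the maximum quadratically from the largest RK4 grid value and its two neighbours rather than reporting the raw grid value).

t=0.000: state=(1.900, 3.470, 8.650)
step 1 (dt=0.005): k1=(15.700, 2.032, -16.961), k2=(15.358, 2.223, -16.699), k3=(15.372, 2.219, -16.703), k4=(15.042, 2.409, -16.445); state += dt/6·(k1+2k2+2k3+k4)
t=0.005: state=(1.977, 3.481, 8.566)
t=0.010: state=(2.051, 3.494, 8.486)
t=0.015: state=(2.121, 3.509, 8.407)
continuing one RK4 step at a time; state shown every 40 steps (Δt=0.2):
t=0.200: state=(4.049, 5.119, 7.083)
t=0.400: state=(6.428, 7.482, 9.564)
t=0.600: state=(6.760, 5.930, 13.058)
t=0.800: state=(4.614, 3.749, 11.520)
t=1.000: state=(3.932, 4.080, 9.052)
t=1.200: state=(4.925, 5.680, 8.574)
t=1.400: state=(6.312, 6.712, 10.675)
t=1.600: state=(5.980, 5.345, 12.132)
t=1.800: state=(4.730, 4.313, 10.817)
t=2.000: state=(4.570, 4.802, 9.409)
t=2.200: state=(5.398, 5.892, 9.618)
t=2.400: state=(6.031, 6.060, 11.076)
t=2.600: state=(5.521, 5.099, 11.424)
t=2.800: state=(4.871, 4.723, 10.423)
t=3.000: state=(4.994, 5.232, 9.769)
t=3.200: state=(5.571, 5.827, 10.249)
t=3.400: state=(5.742, 5.635, 11.064)
t=3.600: state=(5.311, 5.069, 10.947)
t=3.800: state=(5.032, 5.023, 10.289)
t=4.000: state=(5.244, 5.429, 10.095)
t=4.190: state=(5.563, 5.669, 10.525)
largest grid value and its neighbours: y(0.435)=7.58349, y(0.440)=7.58388, y(0.445)=7.58057
parabola through these three points peaks at t≈0.438 with y≈7.58416

max y = 7.584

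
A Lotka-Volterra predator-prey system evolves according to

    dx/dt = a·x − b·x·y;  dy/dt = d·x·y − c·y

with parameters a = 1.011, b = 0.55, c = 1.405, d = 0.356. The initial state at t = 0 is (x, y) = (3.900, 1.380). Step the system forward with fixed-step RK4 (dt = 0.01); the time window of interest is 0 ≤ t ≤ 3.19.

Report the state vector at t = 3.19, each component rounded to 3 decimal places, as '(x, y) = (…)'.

(x, y) = (3.335, 2.219)

t=0.000: state=(3.900, 1.380)
step 1 (dt=0.01): k1=(0.983, -0.023), k2=(0.984, -0.020), k3=(0.984, -0.020), k4=(0.986, -0.018); state += dt/6·(k1+2k2+2k3+k4)
t=0.010: state=(3.910, 1.380)
t=0.020: state=(3.920, 1.380)
t=0.030: state=(3.930, 1.380)
continuing one RK4 step at a time; state shown every 20 steps (Δt=0.2):
t=0.200: state=(4.101, 1.385)
t=0.400: state=(4.305, 1.411)
t=0.600: state=(4.502, 1.458)
t=0.800: state=(4.678, 1.526)
t=1.000: state=(4.818, 1.616)
t=1.200: state=(4.908, 1.726)
t=1.400: state=(4.936, 1.851)
t=1.600: state=(4.893, 1.983)
t=1.800: state=(4.781, 2.114)
t=2.000: state=(4.608, 2.230)
t=2.200: state=(4.390, 2.320)
t=2.400: state=(4.149, 2.375)
t=2.600: state=(3.907, 2.388)
t=2.800: state=(3.682, 2.362)
t=3.000: state=(3.486, 2.301)
t=3.190: state=(3.335, 2.219)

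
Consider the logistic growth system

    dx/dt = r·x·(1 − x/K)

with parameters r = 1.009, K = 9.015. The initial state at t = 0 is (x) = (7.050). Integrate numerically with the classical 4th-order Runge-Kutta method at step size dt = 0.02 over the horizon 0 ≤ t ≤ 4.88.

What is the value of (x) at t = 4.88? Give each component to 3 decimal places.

t=0.000: state=(7.050)
step 1 (dt=0.02): k1=(1.551), k2=(1.542), k3=(1.542), k4=(1.533); state += dt/6·(k1+2k2+2k3+k4)
t=0.020: state=(7.081)
t=0.040: state=(7.111)
t=0.060: state=(7.141)
continuing one RK4 step at a time; state shown every 10 steps (Δt=0.2):
t=0.200: state=(7.342)
t=0.400: state=(7.600)
t=0.600: state=(7.825)
t=0.800: state=(8.018)
t=1.000: state=(8.183)
t=1.200: state=(8.324)
t=1.400: state=(8.442)
t=1.600: state=(8.541)
t=1.800: state=(8.624)
t=2.000: state=(8.693)
t=2.200: state=(8.750)
t=2.400: state=(8.797)
t=2.600: state=(8.836)
t=2.800: state=(8.868)
t=3.000: state=(8.895)
t=3.200: state=(8.917)
t=3.400: state=(8.934)
t=3.600: state=(8.949)
t=3.800: state=(8.961)
t=4.000: state=(8.971)
t=4.200: state=(8.979)
t=4.400: state=(8.985)
t=4.600: state=(8.991)
t=4.800: state=(8.995)
t=4.880: state=(8.997)

(x) = (8.997)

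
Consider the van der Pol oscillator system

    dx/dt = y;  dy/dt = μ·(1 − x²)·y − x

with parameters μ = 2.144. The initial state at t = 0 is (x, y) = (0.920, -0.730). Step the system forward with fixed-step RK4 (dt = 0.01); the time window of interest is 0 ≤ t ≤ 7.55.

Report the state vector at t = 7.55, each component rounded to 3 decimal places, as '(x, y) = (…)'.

(x, y) = (1.145, -0.719)

t=0.000: state=(0.920, -0.730)
step 1 (dt=0.01): k1=(-0.730, -1.160), k2=(-0.736, -1.169), k3=(-0.736, -1.169), k4=(-0.742, -1.178); state += dt/6·(k1+2k2+2k3+k4)
t=0.010: state=(0.913, -0.742)
t=0.020: state=(0.905, -0.754)
t=0.030: state=(0.898, -0.766)
continuing one RK4 step at a time; state shown every 25 steps (Δt=0.25):
t=0.250: state=(0.695, -1.099)
t=0.500: state=(0.345, -1.772)
t=0.750: state=(-0.240, -3.007)
t=1.000: state=(-1.130, -3.728)
t=1.250: state=(-1.821, -1.542)
t=1.500: state=(-1.990, -0.104)
t=1.750: state=(-1.964, 0.229)
t=2.000: state=(-1.895, 0.308)
t=2.250: state=(-1.813, 0.344)
t=2.500: state=(-1.723, 0.376)
t=2.750: state=(-1.625, 0.414)
t=3.000: state=(-1.515, 0.463)
t=3.250: state=(-1.392, 0.531)
t=3.500: state=(-1.247, 0.631)
t=3.750: state=(-1.071, 0.791)
t=4.000: state=(-0.842, 1.072)
t=4.250: state=(-0.514, 1.618)
t=4.500: state=(0.014, 2.721)
t=4.750: state=(0.874, 3.983)
t=5.000: state=(1.728, 2.271)
t=5.250: state=(2.007, 0.301)
t=5.500: state=(2.005, -0.189)
t=5.750: state=(1.942, -0.292)
t=6.000: state=(1.864, -0.329)
t=6.250: state=(1.778, -0.358)
t=6.500: state=(1.684, -0.391)
t=6.750: state=(1.582, -0.432)
t=7.000: state=(1.467, -0.488)
t=7.250: state=(1.336, -0.567)
t=7.500: state=(1.180, -0.687)
t=7.550: state=(1.145, -0.719)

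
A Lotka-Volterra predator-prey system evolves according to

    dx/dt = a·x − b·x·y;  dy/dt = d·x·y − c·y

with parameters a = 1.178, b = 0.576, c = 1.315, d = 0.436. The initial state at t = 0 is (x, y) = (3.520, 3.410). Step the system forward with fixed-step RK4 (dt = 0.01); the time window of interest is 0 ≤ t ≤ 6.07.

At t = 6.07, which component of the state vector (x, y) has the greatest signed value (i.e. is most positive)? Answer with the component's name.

largest component: y

t=0.000: state=(3.520, 3.410)
step 1 (dt=0.01): k1=(-2.767, 0.749), k2=(-2.764, 0.729), k3=(-2.764, 0.729), k4=(-2.760, 0.710); state += dt/6·(k1+2k2+2k3+k4)
t=0.010: state=(3.492, 3.417)
t=0.020: state=(3.465, 3.424)
t=0.030: state=(3.437, 3.431)
continuing one RK4 step at a time; state shown every 20 steps (Δt=0.2):
t=0.200: state=(2.991, 3.480)
t=0.400: state=(2.543, 3.403)
t=0.600: state=(2.197, 3.215)
t=0.800: state=(1.948, 2.959)
t=1.000: state=(1.782, 2.675)
t=1.200: state=(1.685, 2.390)
t=1.400: state=(1.644, 2.124)
t=1.600: state=(1.653, 1.884)
t=1.800: state=(1.704, 1.677)
t=2.000: state=(1.797, 1.501)
t=2.200: state=(1.930, 1.357)
t=2.400: state=(2.103, 1.243)
t=2.600: state=(2.319, 1.159)
t=2.800: state=(2.577, 1.102)
t=3.000: state=(2.878, 1.075)
t=3.200: state=(3.219, 1.077)
t=3.400: state=(3.592, 1.114)
t=3.600: state=(3.983, 1.192)
t=3.800: state=(4.364, 1.319)
t=4.000: state=(4.697, 1.506)
t=4.200: state=(4.929, 1.763)
t=4.400: state=(4.999, 2.092)
t=4.600: state=(4.865, 2.476)
t=4.800: state=(4.525, 2.871)
t=5.000: state=(4.031, 3.207)
t=5.200: state=(3.478, 3.421)
t=5.400: state=(2.954, 3.479)
t=5.600: state=(2.514, 3.392)
t=5.800: state=(2.175, 3.197)
t=6.000: state=(1.932, 2.938)
t=6.070: state=(1.868, 2.839)
compare at T: x=1.868, y=2.839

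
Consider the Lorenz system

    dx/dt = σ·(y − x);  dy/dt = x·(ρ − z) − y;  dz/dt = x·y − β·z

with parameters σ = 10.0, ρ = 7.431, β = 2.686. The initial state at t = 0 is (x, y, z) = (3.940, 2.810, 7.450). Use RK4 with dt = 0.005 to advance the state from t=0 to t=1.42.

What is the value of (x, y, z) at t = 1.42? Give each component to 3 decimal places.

t=0.000: state=(3.940, 2.810, 7.450)
step 1 (dt=0.005): k1=(-11.300, -2.885, -8.939), k2=(-11.090, -2.790, -8.987), k3=(-11.093, -2.789, -8.984), k4=(-10.885, -2.695, -9.029); state += dt/6·(k1+2k2+2k3+k4)
t=0.005: state=(3.885, 2.796, 7.405)
t=0.010: state=(3.831, 2.783, 7.360)
t=0.015: state=(3.780, 2.771, 7.314)
continuing one RK4 step at a time; state shown every 10 steps (Δt=0.05):
t=0.050: state=(3.471, 2.710, 6.988)
t=0.100: state=(3.165, 2.687, 6.526)
t=0.150: state=(2.983, 2.724, 6.093)
t=0.200: state=(2.898, 2.810, 5.707)
t=0.250: state=(2.890, 2.940, 5.378)
t=0.300: state=(2.944, 3.108, 5.114)
t=0.350: state=(3.051, 3.310, 4.921)
t=0.400: state=(3.201, 3.541, 4.803)
t=0.450: state=(3.388, 3.795, 4.766)
t=0.500: state=(3.605, 4.061, 4.810)
t=0.550: state=(3.842, 4.329, 4.937)
t=0.600: state=(4.088, 4.581, 5.145)
t=0.650: state=(4.330, 4.799, 5.424)
t=0.700: state=(4.551, 4.963, 5.759)
t=0.750: state=(4.736, 5.058, 6.127)
t=0.800: state=(4.869, 5.073, 6.499)
t=0.850: state=(4.938, 5.007, 6.841)
t=0.900: state=(4.937, 4.869, 7.124)
t=0.950: state=(4.871, 4.679, 7.325)
t=1.000: state=(4.750, 4.461, 7.434)
t=1.050: state=(4.588, 4.239, 7.449)
t=1.100: state=(4.407, 4.034, 7.383)
t=1.150: state=(4.222, 3.861, 7.250)
t=1.200: state=(4.050, 3.726, 7.072)
t=1.250: state=(3.901, 3.634, 6.866)
t=1.300: state=(3.784, 3.582, 6.651)
t=1.350: state=(3.701, 3.570, 6.440)
t=1.400: state=(3.653, 3.591, 6.245)
t=1.420: state=(3.643, 3.608, 6.174)

(x, y, z) = (3.643, 3.608, 6.174)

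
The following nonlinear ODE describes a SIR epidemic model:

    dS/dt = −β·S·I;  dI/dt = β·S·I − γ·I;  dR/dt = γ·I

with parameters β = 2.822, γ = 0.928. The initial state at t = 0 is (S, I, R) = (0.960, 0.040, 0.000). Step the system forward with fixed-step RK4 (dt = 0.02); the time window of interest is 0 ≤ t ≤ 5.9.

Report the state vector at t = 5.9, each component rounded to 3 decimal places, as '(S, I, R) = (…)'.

t=0.000: state=(0.960, 0.040, 0.000)
step 1 (dt=0.02): k1=(-0.108, 0.071, 0.037), k2=(-0.110, 0.072, 0.038), k3=(-0.110, 0.072, 0.038), k4=(-0.112, 0.074, 0.038); state += dt/6·(k1+2k2+2k3+k4)
t=0.020: state=(0.958, 0.041, 0.001)
t=0.040: state=(0.956, 0.043, 0.002)
t=0.060: state=(0.953, 0.044, 0.002)
continuing one RK4 step at a time; state shown every 10 steps (Δt=0.2):
t=0.200: state=(0.934, 0.057, 0.009)
t=0.400: state=(0.899, 0.079, 0.021)
t=0.600: state=(0.854, 0.108, 0.039)
t=0.800: state=(0.796, 0.143, 0.062)
t=1.000: state=(0.726, 0.182, 0.092)
t=1.200: state=(0.647, 0.223, 0.130)
t=1.400: state=(0.565, 0.261, 0.174)
t=1.600: state=(0.483, 0.291, 0.226)
t=1.800: state=(0.407, 0.311, 0.282)
t=2.000: state=(0.341, 0.319, 0.340)
t=2.200: state=(0.285, 0.316, 0.399)
t=2.400: state=(0.239, 0.304, 0.457)
t=2.600: state=(0.202, 0.286, 0.512)
t=2.800: state=(0.173, 0.264, 0.563)
t=3.000: state=(0.150, 0.240, 0.610)
t=3.200: state=(0.132, 0.216, 0.652)
t=3.400: state=(0.118, 0.192, 0.690)
t=3.600: state=(0.106, 0.170, 0.723)
t=3.800: state=(0.097, 0.150, 0.753)
t=4.000: state=(0.090, 0.131, 0.779)
t=4.200: state=(0.084, 0.114, 0.802)
t=4.400: state=(0.079, 0.099, 0.822)
t=4.600: state=(0.075, 0.086, 0.839)
t=4.800: state=(0.072, 0.075, 0.854)
t=5.000: state=(0.069, 0.065, 0.867)
t=5.200: state=(0.067, 0.056, 0.878)
t=5.400: state=(0.065, 0.048, 0.887)
t=5.600: state=(0.063, 0.041, 0.896)
t=5.800: state=(0.062, 0.036, 0.903)
t=5.900: state=(0.061, 0.033, 0.906)

(S, I, R) = (0.061, 0.033, 0.906)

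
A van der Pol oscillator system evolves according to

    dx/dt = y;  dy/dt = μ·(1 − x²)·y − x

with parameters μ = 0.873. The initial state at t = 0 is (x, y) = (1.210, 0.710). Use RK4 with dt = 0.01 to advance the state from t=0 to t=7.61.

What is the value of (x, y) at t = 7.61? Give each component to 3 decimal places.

t=0.000: state=(1.210, 0.710)
step 1 (dt=0.01): k1=(0.710, -1.498), k2=(0.703, -1.503), k3=(0.702, -1.503), k4=(0.695, -1.509); state += dt/6·(k1+2k2+2k3+k4)
t=0.010: state=(1.217, 0.695)
t=0.020: state=(1.224, 0.680)
t=0.030: state=(1.231, 0.665)
continuing one RK4 step at a time; state shown every 25 steps (Δt=0.25):
t=0.250: state=(1.339, 0.319)
t=0.500: state=(1.372, -0.046)
t=0.750: state=(1.321, -0.348)
t=1.000: state=(1.202, -0.603)
t=1.250: state=(1.021, -0.845)
t=1.500: state=(0.777, -1.110)
t=1.750: state=(0.461, -1.435)
t=2.000: state=(0.054, -1.828)
t=2.250: state=(-0.452, -2.195)
t=2.500: state=(-1.016, -2.226)
t=2.750: state=(-1.511, -1.640)
t=3.000: state=(-1.811, -0.758)
t=3.250: state=(-1.909, -0.079)
t=3.500: state=(-1.874, 0.318)
t=3.750: state=(-1.764, 0.551)
t=4.000: state=(-1.604, 0.717)
t=4.250: state=(-1.406, 0.874)
t=4.500: state=(-1.165, 1.058)
t=4.750: state=(-0.871, 1.303)
t=5.000: state=(-0.506, 1.641)
t=5.250: state=(-0.042, 2.079)
t=5.500: state=(0.531, 2.477)
t=5.750: state=(1.157, 2.405)
t=6.000: state=(1.669, 1.592)
t=6.250: state=(1.939, 0.603)
t=6.500: state=(2.000, -0.047)
t=6.750: state=(1.941, -0.392)
t=7.000: state=(1.817, -0.588)
t=7.250: state=(1.651, -0.732)
t=7.500: state=(1.451, -0.874)
t=7.610: state=(1.351, -0.944)

(x, y) = (1.351, -0.944)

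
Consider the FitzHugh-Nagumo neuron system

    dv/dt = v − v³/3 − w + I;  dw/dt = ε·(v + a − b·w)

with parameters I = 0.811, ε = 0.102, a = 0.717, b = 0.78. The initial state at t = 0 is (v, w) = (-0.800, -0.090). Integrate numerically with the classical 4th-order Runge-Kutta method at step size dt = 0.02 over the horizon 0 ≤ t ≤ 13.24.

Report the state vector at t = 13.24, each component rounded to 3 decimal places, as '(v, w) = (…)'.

(v, w) = (1.004, 1.640)

t=0.000: state=(-0.800, -0.090)
step 1 (dt=0.02): k1=(0.272, -0.001), k2=(0.273, -0.001), k3=(0.273, -0.001), k4=(0.274, -0.001); state += dt/6·(k1+2k2+2k3+k4)
t=0.020: state=(-0.795, -0.090)
t=0.040: state=(-0.789, -0.090)
t=0.060: state=(-0.784, -0.090)
continuing one RK4 step at a time; state shown every 25 steps (Δt=0.5):
t=0.500: state=(-0.649, -0.087)
t=1.000: state=(-0.450, -0.075)
t=1.500: state=(-0.164, -0.052)
t=2.000: state=(0.278, -0.012)
t=2.500: state=(0.924, 0.053)
t=3.000: state=(1.555, 0.150)
t=3.500: state=(1.851, 0.267)
t=4.000: state=(1.910, 0.387)
t=4.500: state=(1.894, 0.503)
t=5.000: state=(1.857, 0.613)
t=5.500: state=(1.816, 0.717)
t=6.000: state=(1.773, 0.814)
t=6.500: state=(1.729, 0.906)
t=7.000: state=(1.684, 0.992)
t=7.500: state=(1.639, 1.072)
t=8.000: state=(1.594, 1.147)
t=8.500: state=(1.548, 1.216)
t=9.000: state=(1.500, 1.281)
t=9.500: state=(1.452, 1.341)
t=10.000: state=(1.402, 1.396)
t=10.500: state=(1.350, 1.446)
t=11.000: state=(1.297, 1.492)
t=11.500: state=(1.240, 1.533)
t=12.000: state=(1.179, 1.569)
t=12.500: state=(1.114, 1.601)
t=13.000: state=(1.042, 1.628)
t=13.240: state=(1.004, 1.640)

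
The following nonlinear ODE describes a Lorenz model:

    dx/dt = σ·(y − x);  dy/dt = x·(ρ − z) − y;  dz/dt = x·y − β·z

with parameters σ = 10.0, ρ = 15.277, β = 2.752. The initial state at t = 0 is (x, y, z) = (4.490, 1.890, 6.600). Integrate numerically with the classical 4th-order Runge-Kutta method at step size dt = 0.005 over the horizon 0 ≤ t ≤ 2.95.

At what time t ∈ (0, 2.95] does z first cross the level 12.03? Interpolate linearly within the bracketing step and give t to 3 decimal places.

t=0.000: state=(4.490, 1.890, 6.600)
step 1 (dt=0.005): k1=(-26.000, 37.070, -9.677), k2=(-24.423, 36.520, -9.323), k3=(-24.476, 36.552, -9.324), k4=(-22.949, 36.029, -8.982); state += dt/6·(k1+2k2+2k3+k4)
t=0.005: state=(4.368, 2.073, 6.553)
t=0.010: state=(4.260, 2.250, 6.510)
t=0.015: state=(4.166, 2.424, 6.470)
continuing one RK4 step at a time; state shown every 20 steps (Δt=0.1):
t=0.100: state=(4.049, 5.094, 6.255)
t=0.200: state=(5.946, 8.531, 7.739)
t=0.290: state=(8.489, 11.245, 11.921)
next step: t=0.295: state=(8.625, 11.325, 12.238) — z has crossed 12.03
linear interpolation between t=0.290 (11.92128) and t=0.295 (12.23796) → t≈0.292

t = 0.292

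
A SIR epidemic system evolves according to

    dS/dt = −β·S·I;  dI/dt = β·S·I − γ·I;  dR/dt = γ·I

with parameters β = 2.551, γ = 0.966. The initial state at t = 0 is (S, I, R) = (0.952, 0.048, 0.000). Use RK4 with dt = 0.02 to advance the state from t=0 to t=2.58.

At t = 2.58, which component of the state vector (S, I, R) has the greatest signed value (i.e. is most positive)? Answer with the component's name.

largest component: R

t=0.000: state=(0.952, 0.048, 0.000)
step 1 (dt=0.02): k1=(-0.117, 0.070, 0.046), k2=(-0.118, 0.071, 0.047), k3=(-0.118, 0.071, 0.047), k4=(-0.120, 0.072, 0.048); state += dt/6·(k1+2k2+2k3+k4)
t=0.020: state=(0.950, 0.049, 0.001)
t=0.040: state=(0.947, 0.051, 0.002)
t=0.060: state=(0.945, 0.052, 0.003)
continuing one RK4 step at a time; state shown every 5 steps (Δt=0.1):
t=0.100: state=(0.940, 0.055, 0.005)
t=0.200: state=(0.925, 0.064, 0.011)
t=0.300: state=(0.909, 0.073, 0.017)
t=0.400: state=(0.891, 0.084, 0.025)
t=0.500: state=(0.871, 0.095, 0.034)
t=0.600: state=(0.849, 0.108, 0.043)
t=0.700: state=(0.825, 0.121, 0.054)
t=0.800: state=(0.798, 0.135, 0.067)
t=0.900: state=(0.770, 0.150, 0.081)
t=1.000: state=(0.739, 0.165, 0.096)
t=1.100: state=(0.708, 0.180, 0.112)
t=1.200: state=(0.674, 0.195, 0.131)
t=1.300: state=(0.641, 0.209, 0.150)
t=1.400: state=(0.606, 0.223, 0.171)
t=1.500: state=(0.572, 0.235, 0.193)
t=1.600: state=(0.538, 0.246, 0.216)
t=1.700: state=(0.504, 0.255, 0.241)
t=1.800: state=(0.472, 0.262, 0.266)
t=1.900: state=(0.441, 0.268, 0.291)
t=2.000: state=(0.412, 0.271, 0.317)
t=2.100: state=(0.384, 0.272, 0.343)
t=2.200: state=(0.359, 0.272, 0.370)
t=2.300: state=(0.335, 0.269, 0.396)
t=2.400: state=(0.313, 0.266, 0.422)
t=2.500: state=(0.292, 0.261, 0.447)
t=2.580: state=(0.277, 0.256, 0.467)
compare at T: S=0.277, I=0.256, R=0.467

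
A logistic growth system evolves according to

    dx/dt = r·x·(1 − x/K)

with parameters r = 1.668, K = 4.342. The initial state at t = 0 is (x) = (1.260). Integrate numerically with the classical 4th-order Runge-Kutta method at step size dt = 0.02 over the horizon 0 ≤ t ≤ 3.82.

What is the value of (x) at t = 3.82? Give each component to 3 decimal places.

(x) = (4.324)

t=0.000: state=(1.260)
step 1 (dt=0.02): k1=(1.492), k2=(1.502), k3=(1.502), k4=(1.512); state += dt/6·(k1+2k2+2k3+k4)
t=0.020: state=(1.290)
t=0.040: state=(1.320)
t=0.060: state=(1.351)
continuing one RK4 step at a time; state shown every 10 steps (Δt=0.2):
t=0.200: state=(1.578)
t=0.400: state=(1.925)
t=0.600: state=(2.286)
t=0.800: state=(2.641)
t=1.000: state=(2.971)
t=1.200: state=(3.263)
t=1.400: state=(3.511)
t=1.600: state=(3.712)
t=1.800: state=(3.872)
t=2.000: state=(3.994)
t=2.200: state=(4.087)
t=2.400: state=(4.156)
t=2.600: state=(4.207)
t=2.800: state=(4.245)
t=3.000: state=(4.272)
t=3.200: state=(4.292)
t=3.400: state=(4.306)
t=3.600: state=(4.316)
t=3.800: state=(4.323)
t=3.820: state=(4.324)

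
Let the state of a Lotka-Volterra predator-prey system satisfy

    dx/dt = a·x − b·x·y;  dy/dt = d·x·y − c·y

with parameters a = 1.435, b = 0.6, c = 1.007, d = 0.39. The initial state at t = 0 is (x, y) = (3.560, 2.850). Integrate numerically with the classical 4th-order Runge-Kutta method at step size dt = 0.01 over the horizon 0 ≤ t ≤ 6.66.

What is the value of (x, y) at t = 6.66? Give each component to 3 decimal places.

(x, y) = (1.894, 2.982)

t=0.000: state=(3.560, 2.850)
step 1 (dt=0.01): k1=(-0.979, 1.087), k2=(-0.989, 1.084), k3=(-0.989, 1.084), k4=(-0.999, 1.080); state += dt/6·(k1+2k2+2k3+k4)
t=0.010: state=(3.550, 2.861)
t=0.020: state=(3.540, 2.872)
t=0.030: state=(3.530, 2.882)
continuing one RK4 step at a time; state shown every 25 steps (Δt=0.25):
t=0.250: state=(3.261, 3.092)
t=0.500: state=(2.898, 3.247)
t=0.750: state=(2.537, 3.289)
t=1.000: state=(2.226, 3.224)
t=1.250: state=(1.985, 3.076)
t=1.500: state=(1.818, 2.876)
t=1.750: state=(1.718, 2.656)
t=2.000: state=(1.679, 2.435)
t=2.250: state=(1.695, 2.231)
t=2.500: state=(1.760, 2.052)
t=2.750: state=(1.874, 1.903)
t=3.000: state=(2.034, 1.790)
t=3.250: state=(2.240, 1.713)
t=3.500: state=(2.488, 1.677)
t=3.750: state=(2.770, 1.684)
t=4.000: state=(3.070, 1.740)
t=4.250: state=(3.359, 1.851)
t=4.500: state=(3.599, 2.022)
t=4.750: state=(3.742, 2.250)
t=5.000: state=(3.746, 2.523)
t=5.250: state=(3.595, 2.809)
t=5.500: state=(3.311, 3.061)
t=5.750: state=(2.953, 3.231)
t=6.000: state=(2.588, 3.290)
t=6.250: state=(2.268, 3.239)
t=6.500: state=(2.016, 3.101)
t=6.660: state=(1.894, 2.982)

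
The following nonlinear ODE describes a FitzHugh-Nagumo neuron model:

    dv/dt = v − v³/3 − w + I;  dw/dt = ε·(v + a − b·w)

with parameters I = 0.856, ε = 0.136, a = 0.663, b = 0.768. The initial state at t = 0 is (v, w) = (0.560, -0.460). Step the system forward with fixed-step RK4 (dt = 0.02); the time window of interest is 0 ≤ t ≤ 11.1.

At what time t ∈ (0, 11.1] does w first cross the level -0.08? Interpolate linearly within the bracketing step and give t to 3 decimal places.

t = 1.177

t=0.000: state=(0.560, -0.460)
step 1 (dt=0.02): k1=(1.817, 0.214), k2=(1.828, 0.217), k3=(1.828, 0.217), k4=(1.837, 0.219); state += dt/6·(k1+2k2+2k3+k4)
t=0.020: state=(0.597, -0.456)
t=0.040: state=(0.633, -0.451)
t=0.060: state=(0.671, -0.447)
continuing one RK4 step at a time; state shown every 25 steps (Δt=0.5):
t=0.500: state=(1.482, -0.324)
t=1.000: state=(1.967, -0.146)
t=1.160: state=(2.018, -0.086)
next step: t=1.180: state=(2.022, -0.079) — w has crossed -0.08
linear interpolation between t=1.160 (-0.08625) and t=1.180 (-0.07878) → t≈1.177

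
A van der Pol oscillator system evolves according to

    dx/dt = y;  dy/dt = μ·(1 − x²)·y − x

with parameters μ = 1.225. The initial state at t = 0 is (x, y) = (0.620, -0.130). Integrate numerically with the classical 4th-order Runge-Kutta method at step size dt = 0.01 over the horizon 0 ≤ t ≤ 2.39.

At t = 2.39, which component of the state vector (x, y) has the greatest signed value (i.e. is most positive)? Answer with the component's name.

largest component: y

t=0.000: state=(0.620, -0.130)
step 1 (dt=0.01): k1=(-0.130, -0.718), k2=(-0.134, -0.720), k3=(-0.134, -0.720), k4=(-0.137, -0.722); state += dt/6·(k1+2k2+2k3+k4)
t=0.010: state=(0.619, -0.137)
t=0.020: state=(0.617, -0.144)
t=0.030: state=(0.616, -0.152)
continuing one RK4 step at a time; state shown every 10 steps (Δt=0.1):
t=0.100: state=(0.603, -0.204)
t=0.200: state=(0.579, -0.283)
t=0.300: state=(0.547, -0.366)
t=0.400: state=(0.506, -0.455)
t=0.500: state=(0.455, -0.550)
t=0.600: state=(0.395, -0.653)
t=0.700: state=(0.324, -0.765)
t=0.800: state=(0.242, -0.886)
t=0.900: state=(0.147, -1.018)
t=1.000: state=(0.038, -1.159)
t=1.100: state=(-0.085, -1.308)
t=1.200: state=(-0.223, -1.457)
t=1.300: state=(-0.376, -1.598)
t=1.400: state=(-0.542, -1.712)
t=1.500: state=(-0.717, -1.778)
t=1.600: state=(-0.895, -1.773)
t=1.700: state=(-1.069, -1.682)
t=1.800: state=(-1.229, -1.504)
t=1.900: state=(-1.367, -1.257)
t=2.000: state=(-1.479, -0.974)
t=2.100: state=(-1.562, -0.688)
t=2.200: state=(-1.617, -0.426)
t=2.300: state=(-1.648, -0.199)
t=2.390: state=(-1.658, -0.029)
compare at T: x=-1.658, y=-0.029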